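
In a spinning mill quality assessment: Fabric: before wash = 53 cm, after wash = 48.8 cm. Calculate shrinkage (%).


Formula: Shrinkage% = ((L_before - L_after) / L_before) * 100
Step 1: Shrinkage = 53 - 48.8 = 4.2 cm
Step 2: Shrinkage% = (4.2 / 53) * 100
Step 3: Shrinkage% = 0.079245 * 100 = 7.9245% ≈ 7.9%

7.9%


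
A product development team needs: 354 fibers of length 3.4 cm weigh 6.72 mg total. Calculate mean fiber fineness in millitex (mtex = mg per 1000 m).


Formula: fineness (mtex) = mass (mg) / total length (km) = (mass_mg / total_length_m) * 1000
Step 1: Convert fiber length: 3.4 cm = 0.034 m
Step 2: Total fiber length = 354 * 0.034 = 12.036 m
Step 3: Linear density = 6.72 mg / 12.036 m = 0.5583 mg/m
Step 4: fineness = 0.5583 * 1000 = 558.3 mtex

558.3 mtex


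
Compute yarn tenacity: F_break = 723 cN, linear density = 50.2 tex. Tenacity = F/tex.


Formula: Tenacity = Breaking force / Linear density
Tenacity = 723 cN / 50.2 tex
Tenacity = 14.40 cN/tex

14.40 cN/tex


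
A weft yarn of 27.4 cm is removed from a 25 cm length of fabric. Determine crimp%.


Formula: Crimp% = ((L_yarn - L_fabric) / L_fabric) * 100
Step 1: Extension = 27.4 - 25 = 2.4 cm
Step 2: Crimp% = (2.4 / 25) * 100
Step 3: Crimp% = 0.096 * 100 = 9.6%

9.6%


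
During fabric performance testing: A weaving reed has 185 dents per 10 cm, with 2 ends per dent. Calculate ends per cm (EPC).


Formula: EPC = (dents per 10 cm * ends per dent) / 10
Step 1: Total ends per 10 cm = 185 * 2 = 370
Step 2: EPC = 370 / 10 = 37.0 ends/cm

37.0 ends/cm


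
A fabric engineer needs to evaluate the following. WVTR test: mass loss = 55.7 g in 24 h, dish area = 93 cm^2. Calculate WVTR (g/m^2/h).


Formula: WVTR = mass_loss / (area * time)
Step 1: Convert area: 93 cm^2 = 0.0093 m^2
Step 2: WVTR = 55.7 g / (0.0093 m^2 * 24 h)
Step 3: WVTR = 55.7 / 0.2232 = 249.6 g/m^2/h

249.6 g/m^2/h


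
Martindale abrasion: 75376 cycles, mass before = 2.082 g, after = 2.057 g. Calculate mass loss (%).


Formula: Mass loss% = ((m_before - m_after) / m_before) * 100
Step 1: Mass loss = 2.082 - 2.057 = 0.025 g
Step 2: Ratio = 0.025 / 2.082 = 0.0120077
Step 3: Mass loss% = 0.0120077 * 100 = 1.20077% ≈ 1.20%

1.20%


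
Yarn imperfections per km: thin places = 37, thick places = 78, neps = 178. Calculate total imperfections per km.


Formula: Total = thin places + thick places + neps
Total = 37 + 78 + 178
Total = 293 imperfections/km

293 imperfections/km


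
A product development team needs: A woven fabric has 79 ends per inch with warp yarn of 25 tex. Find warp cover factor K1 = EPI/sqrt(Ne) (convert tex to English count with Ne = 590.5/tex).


Formula: K1 = EPI / sqrt(Ne), with Ne = 590.5 / tex_warp
Step 1: Ne = 590.5 / 25 = 23.62
Step 2: sqrt(Ne) = sqrt(23.62) = 4.86
Step 3: K1 = 79 / 4.86 = 16.3

16.3


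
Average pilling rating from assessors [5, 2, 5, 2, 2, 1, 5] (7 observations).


Formula: Mean = sum / count
Sum = 5 + 2 + 5 + 2 + 2 + 1 + 5 = 22
Mean = 22 / 7 = 3.1

3.1


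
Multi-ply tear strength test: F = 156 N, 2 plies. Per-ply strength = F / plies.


Formula: Per-ply strength = Total force / Number of plies
Per-ply = 156 N / 2
Per-ply = 78 N

78 N


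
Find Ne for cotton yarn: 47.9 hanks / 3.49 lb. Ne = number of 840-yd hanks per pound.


Formula: Ne = hanks / mass_lb
Substituting: Ne = 47.9 / 3.49
Ne = 13.7

13.7 Ne


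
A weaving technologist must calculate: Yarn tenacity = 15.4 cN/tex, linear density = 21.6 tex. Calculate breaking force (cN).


Formula: Breaking force = Tenacity * Linear density
F = 15.4 cN/tex * 21.6 tex
F = 332.64 cN

332.64 cN


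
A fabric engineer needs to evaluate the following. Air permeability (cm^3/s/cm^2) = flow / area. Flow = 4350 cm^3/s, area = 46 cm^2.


Formula: Air Permeability = Airflow / Test Area
AP = 4350 cm^3/s / 46 cm^2
AP = 94.6 cm^3/s/cm^2

94.6 cm^3/s/cm^2


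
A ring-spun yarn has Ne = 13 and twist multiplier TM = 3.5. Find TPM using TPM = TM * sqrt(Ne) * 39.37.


Formula: TPM = TM * sqrt(Ne) * 39.37
Step 1: sqrt(Ne) = sqrt(13) = 3.6056
Step 2: TM * sqrt(Ne) = 3.5 * 3.6056 = 12.6196
Step 3: TPM = 12.6196 * 39.37 = 497 twists/m

497 twists/m


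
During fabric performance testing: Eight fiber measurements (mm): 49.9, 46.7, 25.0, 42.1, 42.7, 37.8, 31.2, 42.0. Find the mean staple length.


Formula: Mean = sum of lengths / count
Sum = 49.9 + 46.7 + 25.0 + 42.1 + 42.7 + 37.8 + 31.2 + 42.0
Sum = 317.4 mm
Mean = 317.4 / 8 = 39.68 mm

39.68 mm


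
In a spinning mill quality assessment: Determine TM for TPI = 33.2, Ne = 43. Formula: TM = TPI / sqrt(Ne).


Formula: TM = TPI / sqrt(Ne)
Step 1: sqrt(Ne) = sqrt(43) = 6.5574
Step 2: TM = 33.2 / 6.5574 = 5.06

5.06 TM


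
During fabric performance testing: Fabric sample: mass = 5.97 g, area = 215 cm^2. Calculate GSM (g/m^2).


Formula: GSM = mass_g / area_m2
Step 1: Convert area: 215 cm^2 = 215 / 10000 = 0.0215 m^2
Step 2: GSM = 5.97 g / 0.0215 m^2 = 277.7 g/m^2

277.7 g/m^2


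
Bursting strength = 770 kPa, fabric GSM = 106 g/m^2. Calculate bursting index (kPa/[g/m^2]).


Formula: Bursting Index = Bursting Strength / Fabric GSM
BI = 770 kPa / 106 g/m^2
BI = 7.264 kPa/(g/m^2)

7.264 kPa/(g/m^2)


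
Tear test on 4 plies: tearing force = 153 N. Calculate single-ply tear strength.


Formula: Per-ply strength = Total force / Number of plies
Per-ply = 153 N / 4
Per-ply = 38.25 N

38.25 N


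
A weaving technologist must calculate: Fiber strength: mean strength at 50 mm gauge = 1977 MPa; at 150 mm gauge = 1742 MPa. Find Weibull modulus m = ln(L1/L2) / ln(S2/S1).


Formula: m = ln(L1/L2) / ln(S2/S1)
Step 1: ln(L1/L2) = ln(50/150) = -1.09861
Step 2: S2/S1 = 1742/1977 = 0.88113
Step 3: ln(S2/S1) = ln(0.88113) = -0.12655
Step 4: m = -1.09861 / -0.12655 = 8.68

8.68 (Weibull m)


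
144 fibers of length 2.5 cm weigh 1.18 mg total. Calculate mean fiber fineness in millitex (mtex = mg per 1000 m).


Formula: fineness (mtex) = mass (mg) / total length (km) = (mass_mg / total_length_m) * 1000
Step 1: Convert fiber length: 2.5 cm = 0.025 m
Step 2: Total fiber length = 144 * 0.025 = 3.6 m
Step 3: Linear density = 1.18 mg / 3.6 m = 0.3278 mg/m
Step 4: fineness = 0.3278 * 1000 = 327.8 mtex

327.8 mtex


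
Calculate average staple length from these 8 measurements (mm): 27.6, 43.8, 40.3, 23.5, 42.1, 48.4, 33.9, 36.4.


Formula: Mean = sum of lengths / count
Sum = 27.6 + 43.8 + 40.3 + 23.5 + 42.1 + 48.4 + 33.9 + 36.4
Sum = 296.0 mm
Mean = 296.0 / 8 = 37.00 mm

37.00 mm


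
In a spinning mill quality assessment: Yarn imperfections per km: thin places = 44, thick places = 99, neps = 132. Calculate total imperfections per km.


Formula: Total = thin places + thick places + neps
Total = 44 + 99 + 132
Total = 275 imperfections/km

275 imperfections/km


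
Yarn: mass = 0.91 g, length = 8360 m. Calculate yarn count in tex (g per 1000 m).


Formula: Tex = (mass_g / length_m) * 1000
Substituting: Tex = (0.91 / 8360) * 1000
Intermediate: 0.91 / 8360 = 0.00010885 g/m
Tex = 0.00010885 * 1000 = 0.11 tex

0.11 tex


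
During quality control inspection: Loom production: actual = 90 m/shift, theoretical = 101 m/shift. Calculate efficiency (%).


Formula: Efficiency% = (Actual output / Theoretical output) * 100
Efficiency% = (90 / 101) * 100
Efficiency% = 0.891089 * 100 = 89.1089% ≈ 89.1%

89.1%


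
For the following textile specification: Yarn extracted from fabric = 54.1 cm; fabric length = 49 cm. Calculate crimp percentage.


Formula: Crimp% = ((L_yarn - L_fabric) / L_fabric) * 100
Step 1: Extension = 54.1 - 49 = 5.1 cm
Step 2: Crimp% = (5.1 / 49) * 100
Step 3: Crimp% = 0.104082 * 100 = 10.4082% ≈ 10.4%

10.4%


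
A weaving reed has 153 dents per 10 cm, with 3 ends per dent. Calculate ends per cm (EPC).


Formula: EPC = (dents per 10 cm * ends per dent) / 10
Step 1: Total ends per 10 cm = 153 * 3 = 459
Step 2: EPC = 459 / 10 = 45.9 ends/cm

45.9 ends/cm


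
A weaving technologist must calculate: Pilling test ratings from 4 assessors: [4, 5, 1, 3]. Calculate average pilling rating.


Formula: Mean = sum / count
Sum = 4 + 5 + 1 + 3 = 13
Mean = 13 / 4 = 3.3

3.3


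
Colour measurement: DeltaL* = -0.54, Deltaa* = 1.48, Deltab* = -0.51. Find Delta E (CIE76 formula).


Formula: Delta E = sqrt(dL*^2 + da*^2 + db*^2)
Step 1: dL*^2 = (-0.54)^2 = 0.2916
Step 2: da*^2 = 1.48^2 = 2.1904
Step 3: db*^2 = (-0.51)^2 = 0.2601
Step 4: Sum = 0.2916 + 2.1904 + 0.2601 = 2.7421
Step 5: Delta E = sqrt(2.7421) = 1.66

1.66 Delta E


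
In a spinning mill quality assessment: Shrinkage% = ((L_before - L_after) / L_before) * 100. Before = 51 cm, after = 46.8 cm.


Formula: Shrinkage% = ((L_before - L_after) / L_before) * 100
Step 1: Shrinkage = 51 - 46.8 = 4.2 cm
Step 2: Shrinkage% = (4.2 / 51) * 100
Step 3: Shrinkage% = 0.082353 * 100 = 8.2353% ≈ 8.2%

8.2%


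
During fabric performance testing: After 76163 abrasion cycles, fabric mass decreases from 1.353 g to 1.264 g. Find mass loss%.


Formula: Mass loss% = ((m_before - m_after) / m_before) * 100
Step 1: Mass loss = 1.353 - 1.264 = 0.089 g
Step 2: Ratio = 0.089 / 1.353 = 0.0657797
Step 3: Mass loss% = 0.0657797 * 100 = 6.57797% ≈ 6.58%

6.58%


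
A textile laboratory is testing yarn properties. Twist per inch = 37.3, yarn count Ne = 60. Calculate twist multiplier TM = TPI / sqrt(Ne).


Formula: TM = TPI / sqrt(Ne)
Step 1: sqrt(Ne) = sqrt(60) = 7.746
Step 2: TM = 37.3 / 7.746 = 4.82

4.82 TM


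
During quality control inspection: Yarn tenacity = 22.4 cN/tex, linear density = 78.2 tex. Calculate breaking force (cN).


Formula: Breaking force = Tenacity * Linear density
F = 22.4 cN/tex * 78.2 tex
F = 1751.68 cN

1751.68 cN


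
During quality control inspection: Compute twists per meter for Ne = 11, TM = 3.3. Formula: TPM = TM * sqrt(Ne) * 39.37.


Formula: TPM = TM * sqrt(Ne) * 39.37
Step 1: sqrt(Ne) = sqrt(11) = 3.3166
Step 2: TM * sqrt(Ne) = 3.3 * 3.3166 = 10.9448
Step 3: TPM = 10.9448 * 39.37 = 431 twists/m

431 twists/m


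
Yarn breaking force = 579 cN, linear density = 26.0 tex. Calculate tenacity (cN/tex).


Formula: Tenacity = Breaking force / Linear density
Tenacity = 579 cN / 26.0 tex
Tenacity = 22.27 cN/tex

22.27 cN/tex


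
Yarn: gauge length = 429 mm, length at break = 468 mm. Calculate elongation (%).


Formula: Elongation (%) = ((L_break - L0) / L0) * 100
Step 1: Extension = 468 - 429 = 39 mm
Step 2: Elongation = (39 / 429) * 100
Step 3: Elongation = 0.090909 * 100 = 9.0909% ≈ 9.1%

9.1%


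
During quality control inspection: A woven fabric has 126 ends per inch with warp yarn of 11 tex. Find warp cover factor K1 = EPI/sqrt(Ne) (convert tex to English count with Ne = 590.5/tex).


Formula: K1 = EPI / sqrt(Ne), with Ne = 590.5 / tex_warp
Step 1: Ne = 590.5 / 11 = 53.682
Step 2: sqrt(Ne) = sqrt(53.682) = 7.3268
Step 3: K1 = 126 / 7.3268 = 17.2

17.2


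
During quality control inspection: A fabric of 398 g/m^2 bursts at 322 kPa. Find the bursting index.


Formula: Bursting Index = Bursting Strength / Fabric GSM
BI = 322 kPa / 398 g/m^2
BI = 0.809 kPa/(g/m^2)

0.809 kPa/(g/m^2)


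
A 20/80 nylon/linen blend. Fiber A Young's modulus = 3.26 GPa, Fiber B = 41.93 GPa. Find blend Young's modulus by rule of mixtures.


Formula: Blend property = (fraction_A * property_A) + (fraction_B * property_B)
Step 1: Contribution A = 20/100 * 3.26 GPa = 0.652 GPa
Step 2: Contribution B = 80/100 * 41.93 GPa = 33.544 GPa
Step 3: Blend Young's modulus = 0.652 + 33.544 = 34.196 GPa

34.196 GPa


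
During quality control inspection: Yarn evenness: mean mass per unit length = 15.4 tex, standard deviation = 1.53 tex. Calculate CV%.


Formula: CV% = (standard deviation / mean) * 100
Step 1: Ratio = 1.53 / 15.4 = 0.099351
Step 2: CV% = 0.099351 * 100 = 9.9351% ≈ 9.9%

9.9%


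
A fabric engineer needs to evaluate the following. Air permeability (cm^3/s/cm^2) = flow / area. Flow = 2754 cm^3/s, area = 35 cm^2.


Formula: Air Permeability = Airflow / Test Area
AP = 2754 cm^3/s / 35 cm^2
AP = 78.7 cm^3/s/cm^2

78.7 cm^3/s/cm^2


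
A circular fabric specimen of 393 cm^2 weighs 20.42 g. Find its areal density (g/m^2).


Formula: GSM = mass_g / area_m2
Step 1: Convert area: 393 cm^2 = 393 / 10000 = 0.0393 m^2
Step 2: GSM = 20.42 g / 0.0393 m^2 = 519.6 g/m^2

519.6 g/m^2


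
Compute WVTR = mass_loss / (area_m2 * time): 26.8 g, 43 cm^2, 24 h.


Formula: WVTR = mass_loss / (area * time)
Step 1: Convert area: 43 cm^2 = 0.0043 m^2
Step 2: WVTR = 26.8 g / (0.0043 m^2 * 24 h)
Step 3: WVTR = 26.8 / 0.1032 = 259.7 g/m^2/h

259.7 g/m^2/h


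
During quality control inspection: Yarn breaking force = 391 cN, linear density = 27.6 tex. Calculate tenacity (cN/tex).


Formula: Tenacity = Breaking force / Linear density
Tenacity = 391 cN / 27.6 tex
Tenacity = 14.17 cN/tex

14.17 cN/tex


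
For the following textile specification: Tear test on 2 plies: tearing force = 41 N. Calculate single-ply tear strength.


Formula: Per-ply strength = Total force / Number of plies
Per-ply = 41 N / 2
Per-ply = 20.5 N

20.5 N


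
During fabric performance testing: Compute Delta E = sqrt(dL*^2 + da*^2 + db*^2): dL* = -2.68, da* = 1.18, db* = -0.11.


Formula: Delta E = sqrt(dL*^2 + da*^2 + db*^2)
Step 1: dL*^2 = (-2.68)^2 = 7.1824
Step 2: da*^2 = 1.18^2 = 1.3924
Step 3: db*^2 = (-0.11)^2 = 0.0121
Step 4: Sum = 7.1824 + 1.3924 + 0.0121 = 8.5869
Step 5: Delta E = sqrt(8.5869) = 2.93

2.93 Delta E


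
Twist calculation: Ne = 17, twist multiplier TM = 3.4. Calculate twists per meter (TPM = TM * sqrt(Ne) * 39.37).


Formula: TPM = TM * sqrt(Ne) * 39.37
Step 1: sqrt(Ne) = sqrt(17) = 4.1231
Step 2: TM * sqrt(Ne) = 3.4 * 4.1231 = 14.0185
Step 3: TPM = 14.0185 * 39.37 = 552 twists/m

552 twists/m


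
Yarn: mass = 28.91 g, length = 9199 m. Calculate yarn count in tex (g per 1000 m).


Formula: Tex = (mass_g / length_m) * 1000
Substituting: Tex = (28.91 / 9199) * 1000
Intermediate: 28.91 / 9199 = 0.00314273 g/m
Tex = 0.00314273 * 1000 = 3.14 tex

3.14 tex


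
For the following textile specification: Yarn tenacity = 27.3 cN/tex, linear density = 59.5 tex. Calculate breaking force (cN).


Formula: Breaking force = Tenacity * Linear density
F = 27.3 cN/tex * 59.5 tex
F = 1624.35 cN

1624.35 cN


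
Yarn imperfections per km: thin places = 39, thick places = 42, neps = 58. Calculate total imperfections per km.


Formula: Total = thin places + thick places + neps
Total = 39 + 42 + 58
Total = 139 imperfections/km

139 imperfections/km


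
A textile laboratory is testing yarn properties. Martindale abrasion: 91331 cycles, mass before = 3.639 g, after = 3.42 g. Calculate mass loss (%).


Formula: Mass loss% = ((m_before - m_after) / m_before) * 100
Step 1: Mass loss = 3.639 - 3.42 = 0.219 g
Step 2: Ratio = 0.219 / 3.639 = 0.0601814
Step 3: Mass loss% = 0.0601814 * 100 = 6.01814% ≈ 6.02%

6.02%


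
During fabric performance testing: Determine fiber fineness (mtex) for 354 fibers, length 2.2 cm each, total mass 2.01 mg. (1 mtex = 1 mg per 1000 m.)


Formula: fineness (mtex) = mass (mg) / total length (km) = (mass_mg / total_length_m) * 1000
Step 1: Convert fiber length: 2.2 cm = 0.022 m
Step 2: Total fiber length = 354 * 0.022 = 7.788 m
Step 3: Linear density = 2.01 mg / 7.788 m = 0.2581 mg/m
Step 4: fineness = 0.2581 * 1000 = 258.1 mtex

258.1 mtex


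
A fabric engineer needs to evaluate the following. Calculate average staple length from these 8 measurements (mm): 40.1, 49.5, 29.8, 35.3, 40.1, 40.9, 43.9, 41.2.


Formula: Mean = sum of lengths / count
Sum = 40.1 + 49.5 + 29.8 + 35.3 + 40.1 + 40.9 + 43.9 + 41.2
Sum = 320.8 mm
Mean = 320.8 / 8 = 40.10 mm

40.10 mm


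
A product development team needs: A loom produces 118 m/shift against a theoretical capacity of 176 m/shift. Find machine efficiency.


Formula: Efficiency% = (Actual output / Theoretical output) * 100
Efficiency% = (118 / 176) * 100
Efficiency% = 0.670455 * 100 = 67.0455% ≈ 67.0%

67.0%


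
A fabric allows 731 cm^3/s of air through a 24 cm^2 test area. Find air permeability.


Formula: Air Permeability = Airflow / Test Area
AP = 731 cm^3/s / 24 cm^2
AP = 30.5 cm^3/s/cm^2

30.5 cm^3/s/cm^2


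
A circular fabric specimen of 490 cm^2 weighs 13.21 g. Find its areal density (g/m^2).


Formula: GSM = mass_g / area_m2
Step 1: Convert area: 490 cm^2 = 490 / 10000 = 0.049 m^2
Step 2: GSM = 13.21 g / 0.049 m^2 = 269.6 g/m^2

269.6 g/m^2


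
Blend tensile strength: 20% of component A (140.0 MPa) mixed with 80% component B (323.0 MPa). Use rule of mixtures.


Formula: Blend property = (fraction_A * property_A) + (fraction_B * property_B)
Step 1: Contribution A = 20/100 * 140.0 MPa = 28.0 MPa
Step 2: Contribution B = 80/100 * 323.0 MPa = 258.4 MPa
Step 3: Blend tensile strength = 28.0 + 258.4 = 286.4 MPa

286.4 MPa


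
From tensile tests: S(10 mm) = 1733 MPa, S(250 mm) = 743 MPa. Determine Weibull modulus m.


Formula: m = ln(L1/L2) / ln(S2/S1)
Step 1: ln(L1/L2) = ln(10/250) = -3.21888
Step 2: S2/S1 = 743/1733 = 0.42874
Step 3: ln(S2/S1) = ln(0.42874) = -0.84690
Step 4: m = -3.21888 / -0.84690 = 3.80

3.80 (Weibull m)


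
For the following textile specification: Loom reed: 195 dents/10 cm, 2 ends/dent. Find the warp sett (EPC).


Formula: EPC = (dents per 10 cm * ends per dent) / 10
Step 1: Total ends per 10 cm = 195 * 2 = 390
Step 2: EPC = 390 / 10 = 39.0 ends/cm

39.0 ends/cm


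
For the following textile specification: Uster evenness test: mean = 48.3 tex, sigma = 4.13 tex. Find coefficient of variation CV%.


Formula: CV% = (standard deviation / mean) * 100
Step 1: Ratio = 4.13 / 48.3 = 0.085507
Step 2: CV% = 0.085507 * 100 = 8.5507% ≈ 8.6%

8.6%


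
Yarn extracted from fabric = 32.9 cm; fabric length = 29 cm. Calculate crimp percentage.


Formula: Crimp% = ((L_yarn - L_fabric) / L_fabric) * 100
Step 1: Extension = 32.9 - 29 = 3.9 cm
Step 2: Crimp% = (3.9 / 29) * 100
Step 3: Crimp% = 0.134483 * 100 = 13.4483% ≈ 13.4%

13.4%


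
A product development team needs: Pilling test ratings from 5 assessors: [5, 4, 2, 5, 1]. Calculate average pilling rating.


Formula: Mean = sum / count
Sum = 5 + 4 + 2 + 5 + 1 = 17
Mean = 17 / 5 = 3.4

3.4


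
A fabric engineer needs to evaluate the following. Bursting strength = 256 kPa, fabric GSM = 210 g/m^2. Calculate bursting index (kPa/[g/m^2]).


Formula: Bursting Index = Bursting Strength / Fabric GSM
BI = 256 kPa / 210 g/m^2
BI = 1.219 kPa/(g/m^2)

1.219 kPa/(g/m^2)


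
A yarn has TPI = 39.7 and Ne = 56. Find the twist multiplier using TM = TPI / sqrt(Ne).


Formula: TM = TPI / sqrt(Ne)
Step 1: sqrt(Ne) = sqrt(56) = 7.4833
Step 2: TM = 39.7 / 7.4833 = 5.31

5.31 TM


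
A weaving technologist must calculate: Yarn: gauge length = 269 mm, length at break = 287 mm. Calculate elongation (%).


Formula: Elongation (%) = ((L_break - L0) / L0) * 100
Step 1: Extension = 287 - 269 = 18 mm
Step 2: Elongation = (18 / 269) * 100
Step 3: Elongation = 0.066914 * 100 = 6.6914% ≈ 6.7%

6.7%


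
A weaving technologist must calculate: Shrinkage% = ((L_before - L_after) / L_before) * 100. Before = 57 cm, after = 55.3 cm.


Formula: Shrinkage% = ((L_before - L_after) / L_before) * 100
Step 1: Shrinkage = 57 - 55.3 = 1.7 cm
Step 2: Shrinkage% = (1.7 / 57) * 100
Step 3: Shrinkage% = 0.029825 * 100 = 2.9825% ≈ 3.0%

3.0%


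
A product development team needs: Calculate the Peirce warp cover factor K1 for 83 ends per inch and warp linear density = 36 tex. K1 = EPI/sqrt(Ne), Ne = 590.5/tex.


Formula: K1 = EPI / sqrt(Ne), with Ne = 590.5 / tex_warp
Step 1: Ne = 590.5 / 36 = 16.403
Step 2: sqrt(Ne) = sqrt(16.403) = 4.0501
Step 3: K1 = 83 / 4.0501 = 20.5

20.5


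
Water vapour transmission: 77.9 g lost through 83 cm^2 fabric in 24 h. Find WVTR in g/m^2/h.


Formula: WVTR = mass_loss / (area * time)
Step 1: Convert area: 83 cm^2 = 0.0083 m^2
Step 2: WVTR = 77.9 g / (0.0083 m^2 * 24 h)
Step 3: WVTR = 77.9 / 0.1992 = 391.1 g/m^2/h

391.1 g/m^2/h


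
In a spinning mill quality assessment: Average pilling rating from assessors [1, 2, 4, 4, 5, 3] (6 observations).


Formula: Mean = sum / count
Sum = 1 + 2 + 4 + 4 + 5 + 3 = 19
Mean = 19 / 6 = 3.2

3.2


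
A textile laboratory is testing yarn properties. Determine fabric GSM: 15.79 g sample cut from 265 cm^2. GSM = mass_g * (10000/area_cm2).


Formula: GSM = mass_g / area_m2
Step 1: Convert area: 265 cm^2 = 265 / 10000 = 0.0265 m^2
Step 2: GSM = 15.79 g / 0.0265 m^2 = 595.8 g/m^2

595.8 g/m^2


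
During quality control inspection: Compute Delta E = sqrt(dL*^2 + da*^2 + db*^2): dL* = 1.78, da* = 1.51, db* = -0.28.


Formula: Delta E = sqrt(dL*^2 + da*^2 + db*^2)
Step 1: dL*^2 = 1.78^2 = 3.1684
Step 2: da*^2 = 1.51^2 = 2.2801
Step 3: db*^2 = (-0.28)^2 = 0.0784
Step 4: Sum = 3.1684 + 2.2801 + 0.0784 = 5.5269
Step 5: Delta E = sqrt(5.5269) = 2.35

2.35 Delta E


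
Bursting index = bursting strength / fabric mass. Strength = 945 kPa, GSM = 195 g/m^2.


Formula: Bursting Index = Bursting Strength / Fabric GSM
BI = 945 kPa / 195 g/m^2
BI = 4.846 kPa/(g/m^2)

4.846 kPa/(g/m^2)


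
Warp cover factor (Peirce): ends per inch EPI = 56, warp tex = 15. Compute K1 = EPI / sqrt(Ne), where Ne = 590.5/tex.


Formula: K1 = EPI / sqrt(Ne), with Ne = 590.5 / tex_warp
Step 1: Ne = 590.5 / 15 = 39.367
Step 2: sqrt(Ne) = sqrt(39.367) = 6.2743
Step 3: K1 = 56 / 6.2743 = 8.9

8.9


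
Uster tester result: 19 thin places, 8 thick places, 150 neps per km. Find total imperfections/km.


Formula: Total = thin places + thick places + neps
Total = 19 + 8 + 150
Total = 177 imperfections/km

177 imperfections/km


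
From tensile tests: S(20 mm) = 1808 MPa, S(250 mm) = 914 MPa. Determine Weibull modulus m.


Formula: m = ln(L1/L2) / ln(S2/S1)
Step 1: ln(L1/L2) = ln(20/250) = -2.52573
Step 2: S2/S1 = 914/1808 = 0.50553
Step 3: ln(S2/S1) = ln(0.50553) = -0.68215
Step 4: m = -2.52573 / -0.68215 = 3.70

3.70 (Weibull m)


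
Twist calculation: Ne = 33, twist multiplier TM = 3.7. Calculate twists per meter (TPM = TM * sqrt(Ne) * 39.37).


Formula: TPM = TM * sqrt(Ne) * 39.37
Step 1: sqrt(Ne) = sqrt(33) = 5.7446
Step 2: TM * sqrt(Ne) = 3.7 * 5.7446 = 21.255
Step 3: TPM = 21.255 * 39.37 = 837 twists/m

837 twists/m


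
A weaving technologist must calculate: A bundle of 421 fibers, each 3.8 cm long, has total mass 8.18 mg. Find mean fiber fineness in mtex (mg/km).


Formula: fineness (mtex) = mass (mg) / total length (km) = (mass_mg / total_length_m) * 1000
Step 1: Convert fiber length: 3.8 cm = 0.038 m
Step 2: Total fiber length = 421 * 0.038 = 15.998 m
Step 3: Linear density = 8.18 mg / 15.998 m = 0.5113 mg/m
Step 4: fineness = 0.5113 * 1000 = 511.3 mtex

511.3 mtex


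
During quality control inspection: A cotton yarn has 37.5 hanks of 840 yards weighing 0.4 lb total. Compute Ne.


Formula: Ne = hanks / mass_lb
Substituting: Ne = 37.5 / 0.4
Ne = 93.8

93.8 Ne


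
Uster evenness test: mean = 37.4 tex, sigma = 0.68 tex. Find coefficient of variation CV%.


Formula: CV% = (standard deviation / mean) * 100
Step 1: Ratio = 0.68 / 37.4 = 0.018182
Step 2: CV% = 0.018182 * 100 = 1.8182% ≈ 1.8%

1.8%


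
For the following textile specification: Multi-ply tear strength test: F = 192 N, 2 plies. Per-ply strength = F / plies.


Formula: Per-ply strength = Total force / Number of plies
Per-ply = 192 N / 2
Per-ply = 96 N

96 N


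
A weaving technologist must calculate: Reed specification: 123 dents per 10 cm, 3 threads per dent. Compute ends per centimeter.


Formula: EPC = (dents per 10 cm * ends per dent) / 10
Step 1: Total ends per 10 cm = 123 * 3 = 369
Step 2: EPC = 369 / 10 = 36.9 ends/cm

36.9 ends/cm


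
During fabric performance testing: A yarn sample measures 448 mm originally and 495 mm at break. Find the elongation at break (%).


Formula: Elongation (%) = ((L_break - L0) / L0) * 100
Step 1: Extension = 495 - 448 = 47 mm
Step 2: Elongation = (47 / 448) * 100
Step 3: Elongation = 0.104911 * 100 = 10.4911% ≈ 10.5%

10.5%


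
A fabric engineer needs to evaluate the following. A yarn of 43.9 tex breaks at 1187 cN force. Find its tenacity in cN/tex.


Formula: Tenacity = Breaking force / Linear density
Tenacity = 1187 cN / 43.9 tex
Tenacity = 27.04 cN/tex

27.04 cN/tex


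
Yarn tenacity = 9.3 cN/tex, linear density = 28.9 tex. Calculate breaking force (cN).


Formula: Breaking force = Tenacity * Linear density
F = 9.3 cN/tex * 28.9 tex
F = 268.77 cN

268.77 cN


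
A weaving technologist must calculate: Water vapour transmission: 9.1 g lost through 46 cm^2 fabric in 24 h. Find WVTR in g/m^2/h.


Formula: WVTR = mass_loss / (area * time)
Step 1: Convert area: 46 cm^2 = 0.0046 m^2
Step 2: WVTR = 9.1 g / (0.0046 m^2 * 24 h)
Step 3: WVTR = 9.1 / 0.1104 = 82.4 g/m^2/h

82.4 g/m^2/h


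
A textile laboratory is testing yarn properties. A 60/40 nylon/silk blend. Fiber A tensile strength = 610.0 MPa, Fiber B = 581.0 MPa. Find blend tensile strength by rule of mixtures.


Formula: Blend property = (fraction_A * property_A) + (fraction_B * property_B)
Step 1: Contribution A = 60/100 * 610.0 MPa = 366.0 MPa
Step 2: Contribution B = 40/100 * 581.0 MPa = 232.4 MPa
Step 3: Blend tensile strength = 366.0 + 232.4 = 598.4 MPa

598.4 MPa


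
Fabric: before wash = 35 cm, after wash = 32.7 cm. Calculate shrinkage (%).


Formula: Shrinkage% = ((L_before - L_after) / L_before) * 100
Step 1: Shrinkage = 35 - 32.7 = 2.3 cm
Step 2: Shrinkage% = (2.3 / 35) * 100
Step 3: Shrinkage% = 0.065714 * 100 = 6.5714% ≈ 6.6%

6.6%


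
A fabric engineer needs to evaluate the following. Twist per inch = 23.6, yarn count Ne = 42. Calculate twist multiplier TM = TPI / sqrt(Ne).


Formula: TM = TPI / sqrt(Ne)
Step 1: sqrt(Ne) = sqrt(42) = 6.4807
Step 2: TM = 23.6 / 6.4807 = 3.64

3.64 TM


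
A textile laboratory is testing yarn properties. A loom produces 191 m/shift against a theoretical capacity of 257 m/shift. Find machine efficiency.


Formula: Efficiency% = (Actual output / Theoretical output) * 100
Efficiency% = (191 / 257) * 100
Efficiency% = 0.743191 * 100 = 74.3191% ≈ 74.3%

74.3%


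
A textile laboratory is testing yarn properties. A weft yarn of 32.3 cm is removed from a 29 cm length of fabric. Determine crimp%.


Formula: Crimp% = ((L_yarn - L_fabric) / L_fabric) * 100
Step 1: Extension = 32.3 - 29 = 3.3 cm
Step 2: Crimp% = (3.3 / 29) * 100
Step 3: Crimp% = 0.113793 * 100 = 11.3793% ≈ 11.4%

11.4%


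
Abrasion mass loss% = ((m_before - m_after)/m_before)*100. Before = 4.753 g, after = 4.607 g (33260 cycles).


Formula: Mass loss% = ((m_before - m_after) / m_before) * 100
Step 1: Mass loss = 4.753 - 4.607 = 0.146 g
Step 2: Ratio = 0.146 / 4.753 = 0.0307174
Step 3: Mass loss% = 0.0307174 * 100 = 3.07174% ≈ 3.07%

3.07%


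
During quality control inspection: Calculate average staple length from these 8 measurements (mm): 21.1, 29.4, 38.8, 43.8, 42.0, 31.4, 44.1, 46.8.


Formula: Mean = sum of lengths / count
Sum = 21.1 + 29.4 + 38.8 + 43.8 + 42.0 + 31.4 + 44.1 + 46.8
Sum = 297.4 mm
Mean = 297.4 / 8 = 37.18 mm

37.18 mm


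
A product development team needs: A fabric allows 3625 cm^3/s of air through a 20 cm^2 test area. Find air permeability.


Formula: Air Permeability = Airflow / Test Area
AP = 3625 cm^3/s / 20 cm^2
AP = 181.3 cm^3/s/cm^2

181.3 cm^3/s/cm^2


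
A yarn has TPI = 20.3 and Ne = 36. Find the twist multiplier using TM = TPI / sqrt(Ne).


Formula: TM = TPI / sqrt(Ne)
Step 1: sqrt(Ne) = sqrt(36) = 6
Step 2: TM = 20.3 / 6 = 3.38

3.38 TM


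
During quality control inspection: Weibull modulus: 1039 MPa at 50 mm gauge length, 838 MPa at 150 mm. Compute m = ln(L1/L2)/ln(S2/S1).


Formula: m = ln(L1/L2) / ln(S2/S1)
Step 1: ln(L1/L2) = ln(50/150) = -1.09861
Step 2: S2/S1 = 838/1039 = 0.80654
Step 3: ln(S2/S1) = ln(0.80654) = -0.21500
Step 4: m = -1.09861 / -0.21500 = 5.11

5.11 (Weibull m)


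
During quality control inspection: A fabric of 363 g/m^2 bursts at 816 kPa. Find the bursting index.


Formula: Bursting Index = Bursting Strength / Fabric GSM
BI = 816 kPa / 363 g/m^2
BI = 2.248 kPa/(g/m^2)

2.248 kPa/(g/m^2)


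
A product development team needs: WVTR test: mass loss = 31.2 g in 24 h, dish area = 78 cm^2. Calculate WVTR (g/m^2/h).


Formula: WVTR = mass_loss / (area * time)
Step 1: Convert area: 78 cm^2 = 0.0078 m^2
Step 2: WVTR = 31.2 g / (0.0078 m^2 * 24 h)
Step 3: WVTR = 31.2 / 0.1872 = 166.7 g/m^2/h

166.7 g/m^2/h


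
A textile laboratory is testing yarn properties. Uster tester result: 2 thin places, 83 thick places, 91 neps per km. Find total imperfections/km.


Formula: Total = thin places + thick places + neps
Total = 2 + 83 + 91
Total = 176 imperfections/km

176 imperfections/km


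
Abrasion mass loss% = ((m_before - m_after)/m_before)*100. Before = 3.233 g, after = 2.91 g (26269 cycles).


Formula: Mass loss% = ((m_before - m_after) / m_before) * 100
Step 1: Mass loss = 3.233 - 2.91 = 0.323 g
Step 2: Ratio = 0.323 / 3.233 = 0.0999072
Step 3: Mass loss% = 0.0999072 * 100 = 9.99072% ≈ 9.99%

9.99%


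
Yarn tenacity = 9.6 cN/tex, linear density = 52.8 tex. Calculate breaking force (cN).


Formula: Breaking force = Tenacity * Linear density
F = 9.6 cN/tex * 52.8 tex
F = 506.88 cN

506.88 cN


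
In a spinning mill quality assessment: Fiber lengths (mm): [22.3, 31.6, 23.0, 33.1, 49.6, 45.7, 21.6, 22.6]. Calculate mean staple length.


Formula: Mean = sum of lengths / count
Sum = 22.3 + 31.6 + 23.0 + 33.1 + 49.6 + 45.7 + 21.6 + 22.6
Sum = 249.5 mm
Mean = 249.5 / 8 = 31.19 mm

31.19 mm


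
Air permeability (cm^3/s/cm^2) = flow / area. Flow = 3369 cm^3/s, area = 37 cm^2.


Formula: Air Permeability = Airflow / Test Area
AP = 3369 cm^3/s / 37 cm^2
AP = 91.1 cm^3/s/cm^2

91.1 cm^3/s/cm^2


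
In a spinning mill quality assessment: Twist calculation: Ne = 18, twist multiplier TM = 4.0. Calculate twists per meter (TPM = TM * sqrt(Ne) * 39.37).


Formula: TPM = TM * sqrt(Ne) * 39.37
Step 1: sqrt(Ne) = sqrt(18) = 4.2426
Step 2: TM * sqrt(Ne) = 4.0 * 4.2426 = 16.9704
Step 3: TPM = 16.9704 * 39.37 = 668 twists/m

668 twists/m


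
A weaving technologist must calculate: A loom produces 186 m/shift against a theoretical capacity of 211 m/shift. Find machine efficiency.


Formula: Efficiency% = (Actual output / Theoretical output) * 100
Efficiency% = (186 / 211) * 100
Efficiency% = 0.881517 * 100 = 88.1517% ≈ 88.2%

88.2%


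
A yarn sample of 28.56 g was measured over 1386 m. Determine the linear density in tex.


Formula: Tex = (mass_g / length_m) * 1000
Substituting: Tex = (28.56 / 1386) * 1000
Intermediate: 28.56 / 1386 = 0.02060606 g/m
Tex = 0.02060606 * 1000 = 20.61 tex

20.61 tex


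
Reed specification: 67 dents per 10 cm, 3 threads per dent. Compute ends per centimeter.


Formula: EPC = (dents per 10 cm * ends per dent) / 10
Step 1: Total ends per 10 cm = 67 * 3 = 201
Step 2: EPC = 201 / 10 = 20.1 ends/cm

20.1 ends/cm


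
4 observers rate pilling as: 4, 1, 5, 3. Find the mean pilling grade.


Formula: Mean = sum / count
Sum = 4 + 1 + 5 + 3 = 13
Mean = 13 / 4 = 3.3

3.3


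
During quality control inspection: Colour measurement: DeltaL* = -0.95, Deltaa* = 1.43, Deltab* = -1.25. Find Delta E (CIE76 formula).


Formula: Delta E = sqrt(dL*^2 + da*^2 + db*^2)
Step 1: dL*^2 = (-0.95)^2 = 0.9025
Step 2: da*^2 = 1.43^2 = 2.0449
Step 3: db*^2 = (-1.25)^2 = 1.5625
Step 4: Sum = 0.9025 + 2.0449 + 1.5625 = 4.5099
Step 5: Delta E = sqrt(4.5099) = 2.12

2.12 Delta E


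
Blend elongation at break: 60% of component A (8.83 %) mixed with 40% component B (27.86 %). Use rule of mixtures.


Formula: Blend property = (fraction_A * property_A) + (fraction_B * property_B)
Step 1: Contribution A = 60/100 * 8.83 % = 5.298 %
Step 2: Contribution B = 40/100 * 27.86 % = 11.144 %
Step 3: Blend elongation at break = 5.298 + 11.144 = 16.442 %

16.442 %


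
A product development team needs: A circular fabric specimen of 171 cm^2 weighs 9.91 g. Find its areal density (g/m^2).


Formula: GSM = mass_g / area_m2
Step 1: Convert area: 171 cm^2 = 171 / 10000 = 0.0171 m^2
Step 2: GSM = 9.91 g / 0.0171 m^2 = 579.5 g/m^2

579.5 g/m^2


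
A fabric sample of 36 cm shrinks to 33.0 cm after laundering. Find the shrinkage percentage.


Formula: Shrinkage% = ((L_before - L_after) / L_before) * 100
Step 1: Shrinkage = 36 - 33.0 = 3.0 cm
Step 2: Shrinkage% = (3.0 / 36) * 100
Step 3: Shrinkage% = 0.083333 * 100 = 8.3333% ≈ 8.3%

8.3%


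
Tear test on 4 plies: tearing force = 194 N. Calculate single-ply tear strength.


Formula: Per-ply strength = Total force / Number of plies
Per-ply = 194 N / 4
Per-ply = 48.5 N

48.5 N


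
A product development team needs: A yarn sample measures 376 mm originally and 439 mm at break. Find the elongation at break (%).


Formula: Elongation (%) = ((L_break - L0) / L0) * 100
Step 1: Extension = 439 - 376 = 63 mm
Step 2: Elongation = (63 / 376) * 100
Step 3: Elongation = 0.167553 * 100 = 16.7553% ≈ 16.8%

16.8%


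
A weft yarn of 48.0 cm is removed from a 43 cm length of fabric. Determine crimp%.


Formula: Crimp% = ((L_yarn - L_fabric) / L_fabric) * 100
Step 1: Extension = 48.0 - 43 = 5.0 cm
Step 2: Crimp% = (5.0 / 43) * 100
Step 3: Crimp% = 0.116279 * 100 = 11.6279% ≈ 11.6%

11.6%


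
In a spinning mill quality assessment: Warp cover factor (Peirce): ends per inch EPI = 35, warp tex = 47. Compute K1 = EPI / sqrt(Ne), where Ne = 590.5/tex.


Formula: K1 = EPI / sqrt(Ne), with Ne = 590.5 / tex_warp
Step 1: Ne = 590.5 / 47 = 12.564
Step 2: sqrt(Ne) = sqrt(12.564) = 3.5446
Step 3: K1 = 35 / 3.5446 = 9.9

9.9


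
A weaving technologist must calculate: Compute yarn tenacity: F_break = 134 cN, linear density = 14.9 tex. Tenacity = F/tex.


Formula: Tenacity = Breaking force / Linear density
Tenacity = 134 cN / 14.9 tex
Tenacity = 8.99 cN/tex

8.99 cN/tex


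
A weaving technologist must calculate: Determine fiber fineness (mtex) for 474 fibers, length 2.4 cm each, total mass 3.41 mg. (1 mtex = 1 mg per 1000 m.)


Formula: fineness (mtex) = mass (mg) / total length (km) = (mass_mg / total_length_m) * 1000
Step 1: Convert fiber length: 2.4 cm = 0.024 m
Step 2: Total fiber length = 474 * 0.024 = 11.376 m
Step 3: Linear density = 3.41 mg / 11.376 m = 0.2998 mg/m
Step 4: fineness = 0.2998 * 1000 = 299.8 mtex

299.8 mtex


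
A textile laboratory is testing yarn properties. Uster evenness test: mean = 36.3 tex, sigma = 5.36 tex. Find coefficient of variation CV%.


Formula: CV% = (standard deviation / mean) * 100
Step 1: Ratio = 5.36 / 36.3 = 0.147658
Step 2: CV% = 0.147658 * 100 = 14.7658% ≈ 14.8%

14.8%


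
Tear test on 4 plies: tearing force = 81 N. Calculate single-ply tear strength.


Formula: Per-ply strength = Total force / Number of plies
Per-ply = 81 N / 4
Per-ply = 20.25 N

20.25 N


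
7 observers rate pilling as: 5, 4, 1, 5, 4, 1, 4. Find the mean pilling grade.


Formula: Mean = sum / count
Sum = 5 + 4 + 1 + 5 + 4 + 1 + 4 = 24
Mean = 24 / 7 = 3.4

3.4


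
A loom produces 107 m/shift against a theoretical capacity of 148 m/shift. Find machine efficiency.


Formula: Efficiency% = (Actual output / Theoretical output) * 100
Efficiency% = (107 / 148) * 100
Efficiency% = 0.722973 * 100 = 72.2973% ≈ 72.3%

72.3%


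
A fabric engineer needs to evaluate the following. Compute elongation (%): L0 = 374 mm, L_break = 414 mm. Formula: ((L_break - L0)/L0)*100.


Formula: Elongation (%) = ((L_break - L0) / L0) * 100
Step 1: Extension = 414 - 374 = 40 mm
Step 2: Elongation = (40 / 374) * 100
Step 3: Elongation = 0.106952 * 100 = 10.6952% ≈ 10.7%

10.7%


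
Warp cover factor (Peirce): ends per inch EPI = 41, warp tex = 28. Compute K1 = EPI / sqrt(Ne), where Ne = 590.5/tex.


Formula: K1 = EPI / sqrt(Ne), with Ne = 590.5 / tex_warp
Step 1: Ne = 590.5 / 28 = 21.089
Step 2: sqrt(Ne) = sqrt(21.089) = 4.5923
Step 3: K1 = 41 / 4.5923 = 8.9

8.9


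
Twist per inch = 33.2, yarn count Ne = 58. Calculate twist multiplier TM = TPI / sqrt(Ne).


Formula: TM = TPI / sqrt(Ne)
Step 1: sqrt(Ne) = sqrt(58) = 7.6158
Step 2: TM = 33.2 / 7.6158 = 4.36

4.36 TM


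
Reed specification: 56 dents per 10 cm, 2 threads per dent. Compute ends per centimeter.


Formula: EPC = (dents per 10 cm * ends per dent) / 10
Step 1: Total ends per 10 cm = 56 * 2 = 112
Step 2: EPC = 112 / 10 = 11.2 ends/cm

11.2 ends/cm


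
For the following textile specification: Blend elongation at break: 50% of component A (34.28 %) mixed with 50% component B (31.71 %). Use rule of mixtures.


Formula: Blend property = (fraction_A * property_A) + (fraction_B * property_B)
Step 1: Contribution A = 50/100 * 34.28 % = 17.14 %
Step 2: Contribution B = 50/100 * 31.71 % = 15.855 %
Step 3: Blend elongation at break = 17.14 + 15.855 = 32.995 %

32.995 %


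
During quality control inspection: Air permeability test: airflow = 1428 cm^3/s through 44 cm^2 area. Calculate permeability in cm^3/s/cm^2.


Formula: Air Permeability = Airflow / Test Area
AP = 1428 cm^3/s / 44 cm^2
AP = 32.5 cm^3/s/cm^2

32.5 cm^3/s/cm^2


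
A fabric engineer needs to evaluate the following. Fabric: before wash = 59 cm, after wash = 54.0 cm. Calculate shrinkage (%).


Formula: Shrinkage% = ((L_before - L_after) / L_before) * 100
Step 1: Shrinkage = 59 - 54.0 = 5.0 cm
Step 2: Shrinkage% = (5.0 / 59) * 100
Step 3: Shrinkage% = 0.084746 * 100 = 8.4746% ≈ 8.5%

8.5%


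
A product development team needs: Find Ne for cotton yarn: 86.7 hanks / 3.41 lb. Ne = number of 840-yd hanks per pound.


Formula: Ne = hanks / mass_lb
Substituting: Ne = 86.7 / 3.41
Ne = 25.4

25.4 Ne


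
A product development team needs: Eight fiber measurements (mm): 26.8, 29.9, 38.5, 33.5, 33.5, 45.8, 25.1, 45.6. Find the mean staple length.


Formula: Mean = sum of lengths / count
Sum = 26.8 + 29.9 + 38.5 + 33.5 + 33.5 + 45.8 + 25.1 + 45.6
Sum = 278.7 mm
Mean = 278.7 / 8 = 34.84 mm

34.84 mm


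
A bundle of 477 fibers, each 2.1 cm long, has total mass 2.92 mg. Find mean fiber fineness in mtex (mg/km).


Formula: fineness (mtex) = mass (mg) / total length (km) = (mass_mg / total_length_m) * 1000
Step 1: Convert fiber length: 2.1 cm = 0.021 m
Step 2: Total fiber length = 477 * 0.021 = 10.017 m
Step 3: Linear density = 2.92 mg / 10.017 m = 0.2915 mg/m
Step 4: fineness = 0.2915 * 1000 = 291.5 mtex

291.5 mtex


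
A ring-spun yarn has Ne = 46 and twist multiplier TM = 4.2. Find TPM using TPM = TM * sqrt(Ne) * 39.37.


Formula: TPM = TM * sqrt(Ne) * 39.37
Step 1: sqrt(Ne) = sqrt(46) = 6.7823
Step 2: TM * sqrt(Ne) = 4.2 * 6.7823 = 28.4857
Step 3: TPM = 28.4857 * 39.37 = 1121 twists/m

1121 twists/m


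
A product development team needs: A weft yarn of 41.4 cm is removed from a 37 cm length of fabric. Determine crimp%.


Formula: Crimp% = ((L_yarn - L_fabric) / L_fabric) * 100
Step 1: Extension = 41.4 - 37 = 4.4 cm
Step 2: Crimp% = (4.4 / 37) * 100
Step 3: Crimp% = 0.118919 * 100 = 11.8919% ≈ 11.9%

11.9%


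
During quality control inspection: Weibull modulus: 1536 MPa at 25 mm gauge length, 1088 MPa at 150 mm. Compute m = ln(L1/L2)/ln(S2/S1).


Formula: m = ln(L1/L2) / ln(S2/S1)
Step 1: ln(L1/L2) = ln(25/150) = -1.79176
Step 2: S2/S1 = 1088/1536 = 0.70833
Step 3: ln(S2/S1) = ln(0.70833) = -0.34485
Step 4: m = -1.79176 / -0.34485 = 5.20

5.20 (Weibull m)


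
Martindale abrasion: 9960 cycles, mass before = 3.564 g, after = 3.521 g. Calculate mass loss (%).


Formula: Mass loss% = ((m_before - m_after) / m_before) * 100
Step 1: Mass loss = 3.564 - 3.521 = 0.043 g
Step 2: Ratio = 0.043 / 3.564 = 0.0120651
Step 3: Mass loss% = 0.0120651 * 100 = 1.20651% ≈ 1.21%

1.21%


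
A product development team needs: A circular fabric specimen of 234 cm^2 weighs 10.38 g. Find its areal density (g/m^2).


Formula: GSM = mass_g / area_m2
Step 1: Convert area: 234 cm^2 = 234 / 10000 = 0.0234 m^2
Step 2: GSM = 10.38 g / 0.0234 m^2 = 443.6 g/m^2

443.6 g/m^2
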